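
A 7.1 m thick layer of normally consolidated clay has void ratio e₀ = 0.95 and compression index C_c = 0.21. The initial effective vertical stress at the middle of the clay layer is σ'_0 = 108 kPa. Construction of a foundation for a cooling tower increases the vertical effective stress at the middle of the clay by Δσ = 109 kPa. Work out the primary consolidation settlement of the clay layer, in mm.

S_c ≈ 232 mm

Final effective stress: σ'_f = σ'_0 + Δσ = 108 + 109 = 217 kPa.
Normally consolidated clay, so the full stress increment lies on the virgin compression line:
S_c = C_c·H/(1+e₀)·log₁₀(σ'_f/σ'_0) = 0.21×7.1/(1+0.95)×log₁₀(217/108)
    = 0.76462 × 0.30304 = 0.2317 m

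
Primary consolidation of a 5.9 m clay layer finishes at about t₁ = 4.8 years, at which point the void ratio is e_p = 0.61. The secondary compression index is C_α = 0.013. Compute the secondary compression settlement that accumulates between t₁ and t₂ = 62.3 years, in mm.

S_s ≈ 53 mm

Secondary compression: S_s = C_α·H/(1+e_p)·log₁₀(t₂/t₁)
S_s = 0.013×5.9/(1+0.61)×log₁₀(62.3/4.8)
    = 0.04764 × 1.113 = 0.05303 m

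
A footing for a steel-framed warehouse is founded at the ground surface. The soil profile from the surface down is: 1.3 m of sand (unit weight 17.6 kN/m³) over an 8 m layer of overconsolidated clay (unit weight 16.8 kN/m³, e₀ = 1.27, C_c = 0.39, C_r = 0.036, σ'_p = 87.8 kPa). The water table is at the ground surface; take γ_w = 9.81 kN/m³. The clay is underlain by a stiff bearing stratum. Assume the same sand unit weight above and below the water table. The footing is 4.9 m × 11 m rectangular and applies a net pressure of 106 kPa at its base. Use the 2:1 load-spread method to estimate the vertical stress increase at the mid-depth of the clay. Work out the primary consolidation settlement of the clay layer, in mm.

S_c ≈ 35.4 mm

Mid-depth of clay below the ground surface: z = 1.3 + 8/2 = 5.3 m.
Total vertical stress at mid-clay: σ_v = 17.6×1.3 + 16.8×4 = 90.08 kPa.
Pore pressure: u = 9.81×(5.3 − 0) = 51.993 kPa.
Initial effective stress: σ'_0 = σ_v − u = 90.08 − 51.993 = 38.087 kPa.
Stress increase at mid-clay by the 2:1 spreading method:
Δσ = qBL/((B+z)(L+z)) = 106×4.9×11/((4.9+5.3)(11+5.3)) = 34.364 kPa
Final effective stress: σ'_f = 38.087 + 34.364 = 72.451 kPa.
σ'_f = 72.451 ≤ σ'_p = 87.8 kPa, so the clay remains overconsolidated and only the recompression index applies:
S_c = C_r·H/(1+e₀)·log₁₀(σ'_f/σ'_0) = 0.036×8/2.27×log₁₀(72.451/38.087)
    = 0.12687 × 0.27927 = 0.03543 m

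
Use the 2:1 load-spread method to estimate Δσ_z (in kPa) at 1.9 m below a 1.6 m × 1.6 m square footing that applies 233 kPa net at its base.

By the 2:1 method the load spreads at 1 horizontal : 2 vertical, so at depth z the loaded area has grown by z in each plan dimension:
Δσ = qBL/((B+z)(L+z)) = 233×1.6×1.6/((1.6+1.9)(1.6+1.9)) = 48.692 kPa

Δσ_z ≈ 48.7 kPa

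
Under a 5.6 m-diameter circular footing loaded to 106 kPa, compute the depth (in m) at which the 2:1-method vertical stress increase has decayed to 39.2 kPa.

z ≈ 3.61 m

2:1 spreading — at depth z the loaded area has grown by z in each plan dimension:
qD²/(D+z)² = Δσ_z ⇒ z = D(√(q/Δσ_z) − 1) = 5.6×(√(106/39.2) − 1) = 3.609 m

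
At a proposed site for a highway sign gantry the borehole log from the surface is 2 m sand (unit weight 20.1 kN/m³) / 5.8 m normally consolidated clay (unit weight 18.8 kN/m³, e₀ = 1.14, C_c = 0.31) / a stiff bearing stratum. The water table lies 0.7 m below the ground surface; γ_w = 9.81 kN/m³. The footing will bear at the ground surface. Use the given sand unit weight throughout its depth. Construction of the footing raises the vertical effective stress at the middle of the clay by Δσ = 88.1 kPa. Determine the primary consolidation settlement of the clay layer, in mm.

Mid-depth of clay below the ground surface: z = 2 + 5.8/2 = 4.9 m.
Total vertical stress at mid-clay: σ_v = 20.1×2 + 18.8×2.9 = 94.72 kPa.
Pore pressure: u = 9.81×(4.9 − 0.7) = 41.202 kPa.
Initial effective stress: σ'_0 = σ_v − u = 94.72 − 41.202 = 53.518 kPa.
Final effective stress: σ'_f = σ'_0 + Δσ = 53.518 + 88.1 = 141.62 kPa.
Normally consolidated clay, so the full stress increment lies on the virgin compression line:
S_c = C_c·H/(1+e₀)·log₁₀(σ'_f/σ'_0) = 0.31×5.8/(1+1.14)×log₁₀(141.62/53.518)
    = 0.84019 × 0.42262 = 0.3551 m

S_c ≈ 355 mm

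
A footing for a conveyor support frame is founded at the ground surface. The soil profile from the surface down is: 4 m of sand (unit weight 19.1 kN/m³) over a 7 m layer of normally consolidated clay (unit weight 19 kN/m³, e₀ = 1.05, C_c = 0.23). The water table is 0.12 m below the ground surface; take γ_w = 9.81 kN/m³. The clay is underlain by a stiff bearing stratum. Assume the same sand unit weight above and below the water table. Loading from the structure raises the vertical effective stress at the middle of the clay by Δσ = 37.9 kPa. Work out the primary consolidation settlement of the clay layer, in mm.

S_c ≈ 147 mm

Mid-depth of clay below the ground surface: z = 4 + 7/2 = 7.5 m.
Total vertical stress at mid-clay: σ_v = 19.1×4 + 19×3.5 = 142.9 kPa.
Pore pressure: u = 9.81×(7.5 − 0.12) = 72.398 kPa.
Initial effective stress: σ'_0 = σ_v − u = 142.9 − 72.398 = 70.502 kPa.
Final effective stress: σ'_f = σ'_0 + Δσ = 70.502 + 37.9 = 108.4 kPa.
Normally consolidated clay, so the full stress increment lies on the virgin compression line:
S_c = C_c·H/(1+e₀)·log₁₀(σ'_f/σ'_0) = 0.23×7/(1+1.05)×log₁₀(108.4/70.502)
    = 0.78537 × 0.18683 = 0.1467 m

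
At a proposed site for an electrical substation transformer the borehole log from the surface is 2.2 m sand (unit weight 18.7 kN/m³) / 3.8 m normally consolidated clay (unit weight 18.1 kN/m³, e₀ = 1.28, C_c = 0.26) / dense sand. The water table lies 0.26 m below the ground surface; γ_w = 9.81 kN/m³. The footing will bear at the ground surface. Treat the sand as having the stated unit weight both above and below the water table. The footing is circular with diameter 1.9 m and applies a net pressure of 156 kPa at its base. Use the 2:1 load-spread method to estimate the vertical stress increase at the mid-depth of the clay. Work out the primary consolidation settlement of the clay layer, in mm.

Mid-depth of clay below the ground surface: z = 2.2 + 3.8/2 = 4.1 m.
Total vertical stress at mid-clay: σ_v = 18.7×2.2 + 18.1×1.9 = 75.53 kPa.
Pore pressure: u = 9.81×(4.1 − 0.26) = 37.67 kPa.
Initial effective stress: σ'_0 = σ_v − u = 75.53 − 37.67 = 37.86 kPa.
Stress increase at mid-clay by the 2:1 spreading method:
Δσ ≈ qD²/(D+z)² = 156×1.9²/(1.9+4.1)² = 15.643 kPa
Final effective stress: σ'_f = σ'_0 + Δσ = 37.86 + 15.643 = 53.503 kPa.
Normally consolidated clay, so the full stress increment lies on the virgin compression line:
S_c = C_c·H/(1+e₀)·log₁₀(σ'_f/σ'_0) = 0.26×3.8/(1+1.28)×log₁₀(53.503/37.86)
    = 0.43333 × 0.1502 = 0.06509 m

S_c ≈ 65.1 mm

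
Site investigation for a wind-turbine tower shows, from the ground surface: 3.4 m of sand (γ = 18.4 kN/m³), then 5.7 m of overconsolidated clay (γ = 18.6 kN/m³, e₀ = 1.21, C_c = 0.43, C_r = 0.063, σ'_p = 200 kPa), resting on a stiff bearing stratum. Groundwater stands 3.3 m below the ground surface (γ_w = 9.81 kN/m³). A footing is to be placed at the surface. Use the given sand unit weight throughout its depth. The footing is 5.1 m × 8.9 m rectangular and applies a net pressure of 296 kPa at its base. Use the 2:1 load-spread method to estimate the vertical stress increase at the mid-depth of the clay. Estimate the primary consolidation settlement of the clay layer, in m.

Mid-depth of clay below the ground surface: z = 3.4 + 5.7/2 = 6.25 m.
Total vertical stress at mid-clay: σ_v = 18.4×3.4 + 18.6×2.85 = 115.57 kPa.
Pore pressure: u = 9.81×(6.25 − 3.3) = 28.94 kPa.
Initial effective stress: σ'_0 = σ_v − u = 115.57 − 28.94 = 86.63 kPa.
Stress increase at mid-clay by the 2:1 spreading method:
Δσ = qBL/((B+z)(L+z)) = 296×5.1×8.9/((5.1+6.25)(8.9+6.25)) = 78.135 kPa
Final effective stress: σ'_f = 86.63 + 78.135 = 164.76 kPa.
σ'_f = 164.76 ≤ σ'_p = 200 kPa, so the clay remains overconsolidated and only the recompression index applies:
S_c = C_r·H/(1+e₀)·log₁₀(σ'_f/σ'_0) = 0.063×5.7/2.21×log₁₀(164.76/86.63)
    = 0.16249 × 0.27918 = 0.04536 m

S_c ≈ 0.0454 m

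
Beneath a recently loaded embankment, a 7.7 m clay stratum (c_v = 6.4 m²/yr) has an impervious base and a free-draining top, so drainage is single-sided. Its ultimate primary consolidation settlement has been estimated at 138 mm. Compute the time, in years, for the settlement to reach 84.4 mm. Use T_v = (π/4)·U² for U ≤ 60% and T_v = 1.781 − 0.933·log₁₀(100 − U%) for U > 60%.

t ≈ 2.76 years

Drainage path length: H_d = H = 7.7 m (single drainage).
U = S(t)/S_ult = 84.4/138 = 0.6116.
U > 60%: T_v = 1.781 − 0.933·log₁₀(100 − 61.159) = 0.2982.
t = T_v·H_d²/c_v = 0.2982×7.7²/6.4 = 2.763 years.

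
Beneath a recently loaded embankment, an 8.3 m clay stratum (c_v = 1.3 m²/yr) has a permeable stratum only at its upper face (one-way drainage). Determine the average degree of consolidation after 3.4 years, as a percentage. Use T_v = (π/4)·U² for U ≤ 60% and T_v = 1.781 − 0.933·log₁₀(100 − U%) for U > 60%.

U ≈ 28.6 %

Drainage path length: H_d = H = 8.3 m (single drainage).
T_v = c_v·t/H_d² = 1.3×3.4/8.3² = 0.06416.
T_v = 0.06416 corresponds to the U ≤ 60% branch:
U = √(4T_v/π) = 0.2858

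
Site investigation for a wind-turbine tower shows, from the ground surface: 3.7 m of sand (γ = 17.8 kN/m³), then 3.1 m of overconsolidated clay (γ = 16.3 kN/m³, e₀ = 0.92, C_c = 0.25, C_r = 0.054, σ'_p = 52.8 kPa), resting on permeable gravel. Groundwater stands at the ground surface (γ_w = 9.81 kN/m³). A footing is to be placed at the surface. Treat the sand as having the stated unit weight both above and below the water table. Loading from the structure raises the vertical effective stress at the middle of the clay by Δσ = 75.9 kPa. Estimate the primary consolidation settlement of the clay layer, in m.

Mid-depth of clay below the ground surface: z = 3.7 + 3.1/2 = 5.25 m.
Total vertical stress at mid-clay: σ_v = 17.8×3.7 + 16.3×1.55 = 91.125 kPa.
Pore pressure: u = 9.81×(5.25 − 0) = 51.503 kPa.
Initial effective stress: σ'_0 = σ_v − u = 91.125 − 51.503 = 39.622 kPa.
Final effective stress: σ'_f = 39.622 + 75.9 = 115.52 kPa.
σ'_f = 115.52 > σ'_p = 52.8 kPa, so the stress path crosses the preconsolidation pressure — recompression up to σ'_p, then virgin compression beyond:
S_c = H/(1+e₀)·[C_r·log₁₀(σ'_p/σ'_0) + C_c·log₁₀(σ'_f/σ'_p)]
    = 3.1/1.92 × [0.054×log₁₀(52.8/39.622) + 0.25×log₁₀(115.52/52.8)]
    = 1.6146 × [0.0067337 + 0.085006] = 0.1481 m

S_c ≈ 0.148 m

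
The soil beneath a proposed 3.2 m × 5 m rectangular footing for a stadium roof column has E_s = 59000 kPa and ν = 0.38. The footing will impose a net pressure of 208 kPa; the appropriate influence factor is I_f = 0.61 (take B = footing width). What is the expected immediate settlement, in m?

Immediate (elastic) settlement: S_e = q·B·(1−ν²)/E_s · I_f.
S_e = 208 × 3.2 × (1 − 0.38²) / 59000 × 0.61
    = 208 × 3.2 × 0.8556 / 59000 × 0.61
    = 0.005888 m

S_e ≈ 0.00589 m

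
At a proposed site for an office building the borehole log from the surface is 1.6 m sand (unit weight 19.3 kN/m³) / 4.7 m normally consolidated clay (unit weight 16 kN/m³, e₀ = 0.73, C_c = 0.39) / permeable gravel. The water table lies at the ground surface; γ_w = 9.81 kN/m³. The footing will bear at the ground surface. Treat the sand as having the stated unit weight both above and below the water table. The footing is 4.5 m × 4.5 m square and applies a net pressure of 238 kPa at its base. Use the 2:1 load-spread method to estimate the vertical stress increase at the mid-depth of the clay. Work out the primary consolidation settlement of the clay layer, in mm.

Mid-depth of clay below the ground surface: z = 1.6 + 4.7/2 = 3.95 m.
Total vertical stress at mid-clay: σ_v = 19.3×1.6 + 16×2.35 = 68.48 kPa.
Pore pressure: u = 9.81×(3.95 − 0) = 38.75 kPa.
Initial effective stress: σ'_0 = σ_v − u = 68.48 − 38.75 = 29.73 kPa.
Stress increase at mid-clay by the 2:1 spreading method:
Δσ = qBL/((B+z)(L+z)) = 238×4.5×4.5/((4.5+3.95)(4.5+3.95)) = 67.498 kPa
Final effective stress: σ'_f = σ'_0 + Δσ = 29.73 + 67.498 = 97.228 kPa.
Normally consolidated clay, so the full stress increment lies on the virgin compression line:
S_c = C_c·H/(1+e₀)·log₁₀(σ'_f/σ'_0) = 0.39×4.7/(1+0.73)×log₁₀(97.228/29.73)
    = 1.0595 × 0.5146 = 0.5452 m

S_c ≈ 545 mm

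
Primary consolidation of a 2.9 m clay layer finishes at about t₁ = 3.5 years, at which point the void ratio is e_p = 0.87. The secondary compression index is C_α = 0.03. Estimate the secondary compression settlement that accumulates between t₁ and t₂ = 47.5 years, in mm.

Secondary compression: S_s = C_α·H/(1+e_p)·log₁₀(t₂/t₁)
S_s = 0.03×2.9/(1+0.87)×log₁₀(47.5/3.5)
    = 0.04652 × 1.133 = 0.05269 m

S_s ≈ 52.7 mm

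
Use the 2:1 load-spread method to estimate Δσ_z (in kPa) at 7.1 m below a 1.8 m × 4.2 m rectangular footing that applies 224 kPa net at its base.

Δσ_z ≈ 16.8 kPa

By the 2:1 method the load spreads at 1 horizontal : 2 vertical, so at depth z the loaded area has grown by z in each plan dimension:
Δσ = qBL/((B+z)(L+z)) = 224×1.8×4.2/((1.8+7.1)(4.2+7.1)) = 16.838 kPa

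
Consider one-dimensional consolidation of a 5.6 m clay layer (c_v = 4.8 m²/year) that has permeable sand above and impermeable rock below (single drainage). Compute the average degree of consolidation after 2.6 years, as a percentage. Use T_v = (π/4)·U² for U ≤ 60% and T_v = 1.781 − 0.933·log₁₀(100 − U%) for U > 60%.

Drainage path length: H_d = H = 5.6 m (single drainage).
T_v = c_v·t/H_d² = 4.8×2.6/5.6² = 0.39796.
T_v = 0.39796 corresponds to the U > 60% branch:
U = 1 − 10^((1.781 − T_v)/0.933)/100 = 0.6964

U ≈ 69.6 %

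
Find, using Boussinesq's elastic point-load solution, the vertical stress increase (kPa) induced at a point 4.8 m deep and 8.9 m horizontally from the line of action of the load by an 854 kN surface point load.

Δσ_z ≈ 0.427 kPa

Boussinesq vertical stress below a point load on an elastic half-space:
Δσ_z = 3P/(2πz²) · [1 + (r/z)²]^(−5/2)
r/z = 8.9/4.8 = 1.8542; [1+(r/z)²]^(−5/2) = 0.024102.
Δσ_z = 3×854/(2π×4.8²) × 0.024102 = 17.698 × 0.024102 = 0.4266 kPa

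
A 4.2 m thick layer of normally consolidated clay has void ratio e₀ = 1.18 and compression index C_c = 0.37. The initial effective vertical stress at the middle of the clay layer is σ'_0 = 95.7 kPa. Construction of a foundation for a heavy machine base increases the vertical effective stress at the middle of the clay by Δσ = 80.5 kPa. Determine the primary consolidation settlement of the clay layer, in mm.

Final effective stress: σ'_f = σ'_0 + Δσ = 95.7 + 80.5 = 176.2 kPa.
Normally consolidated clay, so the full stress increment lies on the virgin compression line:
S_c = C_c·H/(1+e₀)·log₁₀(σ'_f/σ'_0) = 0.37×4.2/(1+1.18)×log₁₀(176.2/95.7)
    = 0.71284 × 0.26509 = 0.189 m

S_c ≈ 189 mm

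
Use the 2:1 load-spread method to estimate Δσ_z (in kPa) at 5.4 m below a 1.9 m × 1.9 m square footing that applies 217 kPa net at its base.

Δσ_z ≈ 14.7 kPa

By the 2:1 method the load spreads at 1 horizontal : 2 vertical, so at depth z the loaded area has grown by z in each plan dimension:
Δσ = qBL/((B+z)(L+z)) = 217×1.9×1.9/((1.9+5.4)(1.9+5.4)) = 14.7 kPa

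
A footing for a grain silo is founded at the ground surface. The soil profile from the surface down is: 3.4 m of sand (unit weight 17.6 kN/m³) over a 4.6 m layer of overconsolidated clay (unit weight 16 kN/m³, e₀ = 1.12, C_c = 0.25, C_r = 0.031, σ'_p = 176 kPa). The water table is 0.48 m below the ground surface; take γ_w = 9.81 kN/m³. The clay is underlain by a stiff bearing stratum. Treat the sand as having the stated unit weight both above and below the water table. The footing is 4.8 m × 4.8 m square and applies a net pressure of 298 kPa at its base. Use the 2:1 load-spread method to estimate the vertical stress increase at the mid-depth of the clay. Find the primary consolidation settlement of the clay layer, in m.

S_c ≈ 0.0252 m

Mid-depth of clay below the ground surface: z = 3.4 + 4.6/2 = 5.7 m.
Total vertical stress at mid-clay: σ_v = 17.6×3.4 + 16×2.3 = 96.64 kPa.
Pore pressure: u = 9.81×(5.7 − 0.48) = 51.208 kPa.
Initial effective stress: σ'_0 = σ_v − u = 96.64 − 51.208 = 45.432 kPa.
Stress increase at mid-clay by the 2:1 spreading method:
Δσ = qBL/((B+z)(L+z)) = 298×4.8×4.8/((4.8+5.7)(4.8+5.7)) = 62.276 kPa
Final effective stress: σ'_f = 45.432 + 62.276 = 107.71 kPa.
σ'_f = 107.71 ≤ σ'_p = 176 kPa, so the clay remains overconsolidated and only the recompression index applies:
S_c = C_r·H/(1+e₀)·log₁₀(σ'_f/σ'_0) = 0.031×4.6/2.12×log₁₀(107.71/45.432)
    = 0.067264 × 0.37489 = 0.02522 m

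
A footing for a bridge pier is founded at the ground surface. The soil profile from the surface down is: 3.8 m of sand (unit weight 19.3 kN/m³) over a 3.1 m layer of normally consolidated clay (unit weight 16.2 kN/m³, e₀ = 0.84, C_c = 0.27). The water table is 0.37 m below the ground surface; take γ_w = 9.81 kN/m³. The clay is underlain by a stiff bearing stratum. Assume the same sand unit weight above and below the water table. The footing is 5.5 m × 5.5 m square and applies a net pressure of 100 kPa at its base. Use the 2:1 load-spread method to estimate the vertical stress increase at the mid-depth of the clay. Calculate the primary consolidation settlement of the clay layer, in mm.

Mid-depth of clay below the ground surface: z = 3.8 + 3.1/2 = 5.35 m.
Total vertical stress at mid-clay: σ_v = 19.3×3.8 + 16.2×1.55 = 98.45 kPa.
Pore pressure: u = 9.81×(5.35 − 0.37) = 48.854 kPa.
Initial effective stress: σ'_0 = σ_v − u = 98.45 − 48.854 = 49.596 kPa.
Stress increase at mid-clay by the 2:1 spreading method:
Δσ = qBL/((B+z)(L+z)) = 100×5.5×5.5/((5.5+5.35)(5.5+5.35)) = 25.696 kPa
Final effective stress: σ'_f = σ'_0 + Δσ = 49.596 + 25.696 = 75.292 kPa.
Normally consolidated clay, so the full stress increment lies on the virgin compression line:
S_c = C_c·H/(1+e₀)·log₁₀(σ'_f/σ'_0) = 0.27×3.1/(1+0.84)×log₁₀(75.292/49.596)
    = 0.45489 × 0.1813 = 0.08247 m

S_c ≈ 82.5 mm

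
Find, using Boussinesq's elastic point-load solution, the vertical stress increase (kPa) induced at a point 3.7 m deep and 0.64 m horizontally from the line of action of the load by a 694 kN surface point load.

Boussinesq vertical stress below a point load on an elastic half-space:
Δσ_z = 3P/(2πz²) · [1 + (r/z)²]^(−5/2)
r/z = 0.64/3.7 = 0.17297; [1+(r/z)²]^(−5/2) = 0.92895.
Δσ_z = 3×694/(2π×3.7²) × 0.92895 = 24.205 × 0.92895 = 22.49 kPa

Δσ_z ≈ 22.5 kPa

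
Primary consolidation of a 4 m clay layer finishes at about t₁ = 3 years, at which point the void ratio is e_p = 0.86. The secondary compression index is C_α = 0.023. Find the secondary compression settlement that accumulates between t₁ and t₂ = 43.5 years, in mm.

S_s ≈ 57.4 mm

Secondary compression: S_s = C_α·H/(1+e_p)·log₁₀(t₂/t₁)
S_s = 0.023×4/(1+0.86)×log₁₀(43.5/3)
    = 0.04946 × 1.161 = 0.05744 m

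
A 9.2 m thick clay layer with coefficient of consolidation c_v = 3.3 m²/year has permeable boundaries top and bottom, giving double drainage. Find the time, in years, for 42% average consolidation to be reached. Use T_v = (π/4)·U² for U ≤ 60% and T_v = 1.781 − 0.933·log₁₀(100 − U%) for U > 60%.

t ≈ 0.888 years

Drainage path length: H_d = H/2 = 4.6 m (double drainage).
U ≤ 60%: T_v = (π/4)·U² = (π/4)×0.42² = 0.13854.
t = T_v·H_d²/c_v = 0.13854×4.6²/3.3 = 0.8883 years.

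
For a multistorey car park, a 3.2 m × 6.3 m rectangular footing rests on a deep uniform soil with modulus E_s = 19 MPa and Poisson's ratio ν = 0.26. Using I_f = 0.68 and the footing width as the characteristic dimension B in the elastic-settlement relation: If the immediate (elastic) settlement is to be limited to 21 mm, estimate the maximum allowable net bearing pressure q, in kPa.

E_s = 19 MPa = 19000 kPa.
S_e = q·B·(1−ν²)/E_s · I_f  ⇒  q = S_e·E_s / (B·(1−ν²)·I_f).
q = 0.021 × 19000 / (3.2 × 0.9324 × 0.68) = 196.7 kPa

q ≈ 197 kPa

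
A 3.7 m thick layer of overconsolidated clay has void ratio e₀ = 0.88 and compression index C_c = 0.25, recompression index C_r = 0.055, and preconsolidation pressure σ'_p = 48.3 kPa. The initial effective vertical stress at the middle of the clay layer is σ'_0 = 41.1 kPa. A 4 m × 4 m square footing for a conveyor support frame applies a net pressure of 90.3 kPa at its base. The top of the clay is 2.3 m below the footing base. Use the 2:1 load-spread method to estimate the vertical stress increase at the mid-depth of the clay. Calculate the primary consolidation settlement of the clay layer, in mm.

Mid-depth of clay below the footing base: z = 2.3 + 3.7/2 = 4.15 m.
Stress increase at mid-clay by the 2:1 spreading method:
Δσ = qBL/((B+z)(L+z)) = 90.3×4×4/((4+4.15)(4+4.15)) = 21.752 kPa
Final effective stress: σ'_f = 41.1 + 21.752 = 62.852 kPa.
σ'_f = 62.852 > σ'_p = 48.3 kPa, so the stress path crosses the preconsolidation pressure — recompression up to σ'_p, then virgin compression beyond:
S_c = H/(1+e₀)·[C_r·log₁₀(σ'_p/σ'_0) + C_c·log₁₀(σ'_f/σ'_p)]
    = 3.7/1.88 × [0.055×log₁₀(48.3/41.1) + 0.25×log₁₀(62.852/48.3)]
    = 1.9681 × [0.0038558 + 0.028593] = 0.06386 m

S_c ≈ 63.9 mm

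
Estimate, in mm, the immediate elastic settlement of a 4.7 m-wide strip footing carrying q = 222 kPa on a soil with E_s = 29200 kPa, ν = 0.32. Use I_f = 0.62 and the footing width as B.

S_e ≈ 19.9 mm

Immediate (elastic) settlement: S_e = q·B·(1−ν²)/E_s · I_f.
S_e = 222 × 4.7 × (1 − 0.32²) / 29200 × 0.62
    = 222 × 4.7 × 0.8976 / 29200 × 0.62
    = 0.01989 m = 19.89 mm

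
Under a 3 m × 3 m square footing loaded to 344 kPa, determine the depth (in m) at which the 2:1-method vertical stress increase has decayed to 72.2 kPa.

2:1 spreading — at depth z the loaded area has grown by z in each plan dimension:
qB²/(B+z)² = Δσ_z ⇒ z = B(√(q/Δσ_z) − 1) = 3×(√(344/72.2) − 1) = 3.548 m

z ≈ 3.55 m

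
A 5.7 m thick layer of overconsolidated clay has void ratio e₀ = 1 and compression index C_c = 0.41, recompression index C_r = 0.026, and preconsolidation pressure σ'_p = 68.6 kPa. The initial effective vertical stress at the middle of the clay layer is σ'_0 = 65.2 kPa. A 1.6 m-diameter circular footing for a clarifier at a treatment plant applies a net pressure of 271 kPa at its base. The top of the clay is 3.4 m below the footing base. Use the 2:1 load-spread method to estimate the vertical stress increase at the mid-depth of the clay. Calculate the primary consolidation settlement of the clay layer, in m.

Mid-depth of clay below the footing base: z = 3.4 + 5.7/2 = 6.25 m.
Stress increase at mid-clay by the 2:1 spreading method:
Δσ ≈ qD²/(D+z)² = 271×1.6²/(1.6+6.25)² = 11.258 kPa
Final effective stress: σ'_f = 65.2 + 11.258 = 76.458 kPa.
σ'_f = 76.458 > σ'_p = 68.6 kPa, so the stress path crosses the preconsolidation pressure — recompression up to σ'_p, then virgin compression beyond:
S_c = H/(1+e₀)·[C_r·log₁₀(σ'_p/σ'_0) + C_c·log₁₀(σ'_f/σ'_p)]
    = 5.7/2 × [0.026×log₁₀(68.6/65.2) + 0.41×log₁₀(76.458/68.6)]
    = 2.85 × [0.00057399 + 0.019311] = 0.05667 m

S_c ≈ 0.0567 m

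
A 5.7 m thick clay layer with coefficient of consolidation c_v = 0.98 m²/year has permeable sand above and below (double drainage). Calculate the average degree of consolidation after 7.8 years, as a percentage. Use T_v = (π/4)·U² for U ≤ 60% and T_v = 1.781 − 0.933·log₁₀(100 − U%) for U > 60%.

U ≈ 92.1 %

Drainage path length: H_d = H/2 = 2.85 m (double drainage).
T_v = c_v·t/H_d² = 0.98×7.8/2.85² = 0.94109.
T_v = 0.94109 corresponds to the U > 60% branch:
U = 1 − 10^((1.781 − T_v)/0.933)/100 = 0.9205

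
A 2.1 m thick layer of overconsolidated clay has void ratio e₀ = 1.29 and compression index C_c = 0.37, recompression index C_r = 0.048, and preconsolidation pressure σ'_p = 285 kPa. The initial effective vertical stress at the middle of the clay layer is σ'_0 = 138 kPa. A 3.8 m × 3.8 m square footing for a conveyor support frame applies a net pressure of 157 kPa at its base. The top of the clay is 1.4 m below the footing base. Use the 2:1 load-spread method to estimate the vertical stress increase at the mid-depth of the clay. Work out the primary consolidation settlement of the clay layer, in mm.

S_c ≈ 6.71 mm

Mid-depth of clay below the footing base: z = 1.4 + 2.1/2 = 2.45 m.
Stress increase at mid-clay by the 2:1 spreading method:
Δσ = qBL/((B+z)(L+z)) = 157×3.8×3.8/((3.8+2.45)(3.8+2.45)) = 58.037 kPa
Final effective stress: σ'_f = 138 + 58.037 = 196.04 kPa.
σ'_f = 196.04 ≤ σ'_p = 285 kPa, so the clay remains overconsolidated and only the recompression index applies:
S_c = C_r·H/(1+e₀)·log₁₀(σ'_f/σ'_0) = 0.048×2.1/2.29×log₁₀(196.04/138)
    = 0.044017 × 0.15247 = 0.006711 m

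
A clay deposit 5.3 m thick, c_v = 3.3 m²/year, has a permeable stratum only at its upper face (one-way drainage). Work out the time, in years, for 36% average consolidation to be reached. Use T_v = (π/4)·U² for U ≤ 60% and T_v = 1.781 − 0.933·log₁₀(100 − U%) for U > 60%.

t ≈ 0.866 years

Drainage path length: H_d = H = 5.3 m (single drainage).
U ≤ 60%: T_v = (π/4)·U² = (π/4)×0.36² = 0.10179.
t = T_v·H_d²/c_v = 0.10179×5.3²/3.3 = 0.8664 years.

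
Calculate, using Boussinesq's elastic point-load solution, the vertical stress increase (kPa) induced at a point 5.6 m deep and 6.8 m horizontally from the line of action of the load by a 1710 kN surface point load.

Boussinesq vertical stress below a point load on an elastic half-space:
Δσ_z = 3P/(2πz²) · [1 + (r/z)²]^(−5/2)
r/z = 6.8/5.6 = 1.2143; [1+(r/z)²]^(−5/2) = 0.10382.
Δσ_z = 3×1710/(2π×5.6²) × 0.10382 = 26.035 × 0.10382 = 2.703 kPa

Δσ_z ≈ 2.7 kPa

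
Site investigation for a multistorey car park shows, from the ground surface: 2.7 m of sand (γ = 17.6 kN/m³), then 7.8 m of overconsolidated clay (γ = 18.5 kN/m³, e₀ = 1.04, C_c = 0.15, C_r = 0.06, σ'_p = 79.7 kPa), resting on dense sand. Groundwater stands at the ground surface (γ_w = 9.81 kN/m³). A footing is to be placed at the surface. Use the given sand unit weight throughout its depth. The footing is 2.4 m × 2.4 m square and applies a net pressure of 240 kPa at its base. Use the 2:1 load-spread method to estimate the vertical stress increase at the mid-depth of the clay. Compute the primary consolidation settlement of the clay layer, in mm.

Mid-depth of clay below the ground surface: z = 2.7 + 7.8/2 = 6.6 m.
Total vertical stress at mid-clay: σ_v = 17.6×2.7 + 18.5×3.9 = 119.67 kPa.
Pore pressure: u = 9.81×(6.6 − 0) = 64.746 kPa.
Initial effective stress: σ'_0 = σ_v − u = 119.67 − 64.746 = 54.924 kPa.
Stress increase at mid-clay by the 2:1 spreading method:
Δσ = qBL/((B+z)(L+z)) = 240×2.4×2.4/((2.4+6.6)(2.4+6.6)) = 17.067 kPa
Final effective stress: σ'_f = 54.924 + 17.067 = 71.991 kPa.
σ'_f = 71.991 ≤ σ'_p = 79.7 kPa, so the clay remains overconsolidated and only the recompression index applies:
S_c = C_r·H/(1+e₀)·log₁₀(σ'_f/σ'_0) = 0.06×7.8/2.04×log₁₀(71.991/54.924)
    = 0.22941 × 0.11752 = 0.02696 m

S_c ≈ 27 mm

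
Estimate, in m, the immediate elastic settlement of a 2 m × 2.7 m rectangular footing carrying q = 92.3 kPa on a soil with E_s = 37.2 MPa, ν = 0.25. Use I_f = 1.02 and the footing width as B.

S_e ≈ 0.00475 m

Immediate (elastic) settlement: S_e = q·B·(1−ν²)/E_s · I_f.
E_s = 37.2 MPa = 37200 kPa.
S_e = 92.3 × 2 × (1 − 0.25²) / 37200 × 1.02
    = 92.3 × 2 × 0.9375 / 37200 × 1.02
    = 0.004745 m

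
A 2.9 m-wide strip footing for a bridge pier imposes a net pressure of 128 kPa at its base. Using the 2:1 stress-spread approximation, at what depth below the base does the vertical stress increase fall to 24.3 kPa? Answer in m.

2:1 spreading — at depth z the loaded area has grown by z in each plan dimension:
qB/(B+z) = Δσ_z ⇒ z = qB/Δσ_z − B = 128×2.9/24.3 − 2.9 = 12.38 m

z ≈ 12.4 m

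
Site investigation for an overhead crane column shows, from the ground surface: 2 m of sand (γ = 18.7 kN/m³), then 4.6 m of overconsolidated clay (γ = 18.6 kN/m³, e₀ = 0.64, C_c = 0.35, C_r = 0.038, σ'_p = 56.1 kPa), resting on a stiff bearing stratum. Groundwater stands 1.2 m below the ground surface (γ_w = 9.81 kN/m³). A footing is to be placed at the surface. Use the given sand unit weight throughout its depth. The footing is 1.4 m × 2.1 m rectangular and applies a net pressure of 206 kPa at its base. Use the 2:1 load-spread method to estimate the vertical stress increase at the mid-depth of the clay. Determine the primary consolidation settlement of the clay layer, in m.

Mid-depth of clay below the ground surface: z = 2 + 4.6/2 = 4.3 m.
Total vertical stress at mid-clay: σ_v = 18.7×2 + 18.6×2.3 = 80.18 kPa.
Pore pressure: u = 9.81×(4.3 − 1.2) = 30.411 kPa.
Initial effective stress: σ'_0 = σ_v − u = 80.18 − 30.411 = 49.769 kPa.
Stress increase at mid-clay by the 2:1 spreading method:
Δσ = qBL/((B+z)(L+z)) = 206×1.4×2.1/((1.4+4.3)(2.1+4.3)) = 16.602 kPa
Final effective stress: σ'_f = 49.769 + 16.602 = 66.371 kPa.
σ'_f = 66.371 > σ'_p = 56.1 kPa, so the stress path crosses the preconsolidation pressure — recompression up to σ'_p, then virgin compression beyond:
S_c = H/(1+e₀)·[C_r·log₁₀(σ'_p/σ'_0) + C_c·log₁₀(σ'_f/σ'_p)]
    = 4.6/1.64 × [0.038×log₁₀(56.1/49.769) + 0.35×log₁₀(66.371/56.1)]
    = 2.8049 × [0.0019761 + 0.025555] = 0.07722 m

S_c ≈ 0.0772 m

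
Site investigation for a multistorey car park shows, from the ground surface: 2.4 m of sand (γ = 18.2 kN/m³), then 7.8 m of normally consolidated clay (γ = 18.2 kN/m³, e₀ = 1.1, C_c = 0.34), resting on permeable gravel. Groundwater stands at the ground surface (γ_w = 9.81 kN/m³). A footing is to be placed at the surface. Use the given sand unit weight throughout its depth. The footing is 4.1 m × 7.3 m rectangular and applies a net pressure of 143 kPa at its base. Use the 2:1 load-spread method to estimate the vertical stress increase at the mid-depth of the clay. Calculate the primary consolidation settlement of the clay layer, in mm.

Mid-depth of clay below the ground surface: z = 2.4 + 7.8/2 = 6.3 m.
Total vertical stress at mid-clay: σ_v = 18.2×2.4 + 18.2×3.9 = 114.66 kPa.
Pore pressure: u = 9.81×(6.3 − 0) = 61.803 kPa.
Initial effective stress: σ'_0 = σ_v − u = 114.66 − 61.803 = 52.857 kPa.
Stress increase at mid-clay by the 2:1 spreading method:
Δσ = qBL/((B+z)(L+z)) = 143×4.1×7.3/((4.1+6.3)(7.3+6.3)) = 30.26 kPa
Final effective stress: σ'_f = σ'_0 + Δσ = 52.857 + 30.26 = 83.117 kPa.
Normally consolidated clay, so the full stress increment lies on the virgin compression line:
S_c = C_c·H/(1+e₀)·log₁₀(σ'_f/σ'_0) = 0.34×7.8/(1+1.1)×log₁₀(83.117/52.857)
    = 1.2629 × 0.19659 = 0.2483 m

S_c ≈ 248 mm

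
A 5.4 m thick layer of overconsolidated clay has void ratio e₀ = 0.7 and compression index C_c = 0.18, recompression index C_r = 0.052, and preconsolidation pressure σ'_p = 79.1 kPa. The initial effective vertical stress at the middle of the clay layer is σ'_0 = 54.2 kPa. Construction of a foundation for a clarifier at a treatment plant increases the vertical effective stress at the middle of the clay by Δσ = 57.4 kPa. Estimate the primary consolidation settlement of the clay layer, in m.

Final effective stress: σ'_f = 54.2 + 57.4 = 111.6 kPa.
σ'_f = 111.6 > σ'_p = 79.1 kPa, so the stress path crosses the preconsolidation pressure — recompression up to σ'_p, then virgin compression beyond:
S_c = H/(1+e₀)·[C_r·log₁₀(σ'_p/σ'_0) + C_c·log₁₀(σ'_f/σ'_p)]
    = 5.4/1.7 × [0.052×log₁₀(79.1/54.2) + 0.18×log₁₀(111.6/79.1)]
    = 3.1765 × [0.0085372 + 0.026908] = 0.1126 m

S_c ≈ 0.113 m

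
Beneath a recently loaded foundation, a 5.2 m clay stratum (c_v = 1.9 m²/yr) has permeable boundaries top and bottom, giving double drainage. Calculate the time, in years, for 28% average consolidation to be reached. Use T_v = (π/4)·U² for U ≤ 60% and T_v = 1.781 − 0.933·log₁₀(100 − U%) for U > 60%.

Drainage path length: H_d = H/2 = 2.6 m (double drainage).
U ≤ 60%: T_v = (π/4)·U² = (π/4)×0.28² = 0.061575.
t = T_v·H_d²/c_v = 0.061575×2.6²/1.9 = 0.2191 years.

t ≈ 0.219 years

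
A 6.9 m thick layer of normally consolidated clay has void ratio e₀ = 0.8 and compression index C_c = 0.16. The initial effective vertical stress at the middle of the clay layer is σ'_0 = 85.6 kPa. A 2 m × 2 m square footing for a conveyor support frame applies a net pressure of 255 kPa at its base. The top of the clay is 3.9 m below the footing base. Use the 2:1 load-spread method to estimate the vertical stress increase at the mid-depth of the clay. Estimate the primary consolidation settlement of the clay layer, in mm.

Mid-depth of clay below the footing base: z = 3.9 + 6.9/2 = 7.35 m.
Stress increase at mid-clay by the 2:1 spreading method:
Δσ = qBL/((B+z)(L+z)) = 255×2×2/((2+7.35)(2+7.35)) = 11.667 kPa
Final effective stress: σ'_f = σ'_0 + Δσ = 85.6 + 11.667 = 97.267 kPa.
Normally consolidated clay, so the full stress increment lies on the virgin compression line:
S_c = C_c·H/(1+e₀)·log₁₀(σ'_f/σ'_0) = 0.16×6.9/(1+0.8)×log₁₀(97.267/85.6)
    = 0.61333 × 0.055492 = 0.03403 m

S_c ≈ 34 mm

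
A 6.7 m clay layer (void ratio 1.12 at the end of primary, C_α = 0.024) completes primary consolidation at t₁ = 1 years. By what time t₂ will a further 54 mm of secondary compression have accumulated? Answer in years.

S_s = C_α·H/(1+e_p)·log₁₀(t₂/t₁) ⇒ log₁₀(t₂/t₁) = S_s·(1+e_p)/(C_α·H).
log₁₀(t₂/t₁) = 0.054 × (1+1.12) / (0.024×6.7) = 0.7119
t₂ = t₁ × 10^0.7119 = 1 × 5.152 = 5.152 years

t₂ ≈ 5.15 years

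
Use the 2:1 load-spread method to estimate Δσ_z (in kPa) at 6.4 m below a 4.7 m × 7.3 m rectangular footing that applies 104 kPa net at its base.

By the 2:1 method the load spreads at 1 horizontal : 2 vertical, so at depth z the loaded area has grown by z in each plan dimension:
Δσ = qBL/((B+z)(L+z)) = 104×4.7×7.3/((4.7+6.4)(7.3+6.4)) = 23.464 kPa

Δσ_z ≈ 23.5 kPa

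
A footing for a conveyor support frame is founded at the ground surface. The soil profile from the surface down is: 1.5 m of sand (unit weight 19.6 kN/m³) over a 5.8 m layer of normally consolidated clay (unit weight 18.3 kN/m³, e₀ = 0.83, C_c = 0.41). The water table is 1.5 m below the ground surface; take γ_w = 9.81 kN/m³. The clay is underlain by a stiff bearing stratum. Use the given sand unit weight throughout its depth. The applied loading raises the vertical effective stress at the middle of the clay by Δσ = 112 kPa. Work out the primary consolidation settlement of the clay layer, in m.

S_c ≈ 0.634 m

Mid-depth of clay below the ground surface: z = 1.5 + 5.8/2 = 4.4 m.
Total vertical stress at mid-clay: σ_v = 19.6×1.5 + 18.3×2.9 = 82.47 kPa.
Pore pressure: u = 9.81×(4.4 − 1.5) = 28.449 kPa.
Initial effective stress: σ'_0 = σ_v − u = 82.47 − 28.449 = 54.021 kPa.
Final effective stress: σ'_f = σ'_0 + Δσ = 54.021 + 112 = 166.02 kPa.
Normally consolidated clay, so the full stress increment lies on the virgin compression line:
S_c = C_c·H/(1+e₀)·log₁₀(σ'_f/σ'_0) = 0.41×5.8/(1+0.83)×log₁₀(166.02/54.021)
    = 1.2995 × 0.4876 = 0.6336 m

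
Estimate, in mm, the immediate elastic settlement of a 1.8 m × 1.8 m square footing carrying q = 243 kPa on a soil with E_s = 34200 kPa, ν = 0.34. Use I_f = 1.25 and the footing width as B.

S_e ≈ 14.1 mm

Immediate (elastic) settlement: S_e = q·B·(1−ν²)/E_s · I_f.
S_e = 243 × 1.8 × (1 − 0.34²) / 34200 × 1.25
    = 243 × 1.8 × 0.8844 / 34200 × 1.25
    = 0.01414 m = 14.14 mm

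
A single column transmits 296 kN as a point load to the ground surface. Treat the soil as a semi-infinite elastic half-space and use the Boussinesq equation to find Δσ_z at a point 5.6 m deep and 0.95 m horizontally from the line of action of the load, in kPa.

Boussinesq vertical stress below a point load on an elastic half-space:
Δσ_z = 3P/(2πz²) · [1 + (r/z)²]^(−5/2)
r/z = 0.95/5.6 = 0.16964; [1+(r/z)²]^(−5/2) = 0.93153.
Δσ_z = 3×296/(2π×5.6²) × 0.93153 = 4.5067 × 0.93153 = 4.198 kPa

Δσ_z ≈ 4.2 kPa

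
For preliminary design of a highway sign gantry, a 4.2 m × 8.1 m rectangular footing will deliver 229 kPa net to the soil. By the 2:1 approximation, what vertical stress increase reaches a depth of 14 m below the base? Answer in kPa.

By the 2:1 method the load spreads at 1 horizontal : 2 vertical, so at depth z the loaded area has grown by z in each plan dimension:
Δσ = qBL/((B+z)(L+z)) = 229×4.2×8.1/((4.2+14)(8.1+14)) = 19.369 kPa

Δσ_z ≈ 19.4 kPa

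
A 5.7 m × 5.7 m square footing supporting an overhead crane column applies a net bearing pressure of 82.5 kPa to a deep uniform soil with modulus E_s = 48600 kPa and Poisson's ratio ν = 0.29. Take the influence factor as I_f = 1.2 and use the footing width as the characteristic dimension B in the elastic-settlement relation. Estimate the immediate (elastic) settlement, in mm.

Immediate (elastic) settlement: S_e = q·B·(1−ν²)/E_s · I_f.
S_e = 82.5 × 5.7 × (1 − 0.29²) / 48600 × 1.2
    = 82.5 × 5.7 × 0.9159 / 48600 × 1.2
    = 0.01063 m = 10.63 mm

S_e ≈ 10.6 mm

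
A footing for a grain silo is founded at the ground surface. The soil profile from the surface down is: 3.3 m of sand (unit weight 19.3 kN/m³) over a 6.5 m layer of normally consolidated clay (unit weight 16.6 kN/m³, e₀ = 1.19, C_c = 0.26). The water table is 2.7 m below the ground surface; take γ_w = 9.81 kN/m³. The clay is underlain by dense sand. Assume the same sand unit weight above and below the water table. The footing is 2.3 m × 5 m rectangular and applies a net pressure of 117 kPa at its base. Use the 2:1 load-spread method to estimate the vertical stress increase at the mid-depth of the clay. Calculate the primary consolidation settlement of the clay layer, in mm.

Mid-depth of clay below the ground surface: z = 3.3 + 6.5/2 = 6.55 m.
Total vertical stress at mid-clay: σ_v = 19.3×3.3 + 16.6×3.25 = 117.64 kPa.
Pore pressure: u = 9.81×(6.55 − 2.7) = 37.769 kPa.
Initial effective stress: σ'_0 = σ_v − u = 117.64 − 37.769 = 79.871 kPa.
Stress increase at mid-clay by the 2:1 spreading method:
Δσ = qBL/((B+z)(L+z)) = 117×2.3×5/((2.3+6.55)(5+6.55)) = 13.163 kPa
Final effective stress: σ'_f = σ'_0 + Δσ = 79.871 + 13.163 = 93.034 kPa.
Normally consolidated clay, so the full stress increment lies on the virgin compression line:
S_c = C_c·H/(1+e₀)·log₁₀(σ'_f/σ'_0) = 0.26×6.5/(1+1.19)×log₁₀(93.034/79.871)
    = 0.77169 × 0.066253 = 0.05113 m

S_c ≈ 51.1 mm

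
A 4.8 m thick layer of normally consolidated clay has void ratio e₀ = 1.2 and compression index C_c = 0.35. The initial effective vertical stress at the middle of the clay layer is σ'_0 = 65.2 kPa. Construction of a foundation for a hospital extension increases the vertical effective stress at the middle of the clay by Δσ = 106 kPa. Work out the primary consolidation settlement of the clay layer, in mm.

Final effective stress: σ'_f = σ'_0 + Δσ = 65.2 + 106 = 171.2 kPa.
Normally consolidated clay, so the full stress increment lies on the virgin compression line:
S_c = C_c·H/(1+e₀)·log₁₀(σ'_f/σ'_0) = 0.35×4.8/(1+1.2)×log₁₀(171.2/65.2)
    = 0.76364 × 0.41926 = 0.3202 m

S_c ≈ 320 mm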